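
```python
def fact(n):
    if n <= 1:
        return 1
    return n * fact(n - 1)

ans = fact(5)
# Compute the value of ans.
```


fact(5)
= 5 * fact(4)
= 5 * 4 * fact(3)
= 5 * 4 * 3 * fact(2)
= 5 * 4 * 3 * 2 * fact(1)
= 5 * 4 * 3 * 2 * 1
= 120


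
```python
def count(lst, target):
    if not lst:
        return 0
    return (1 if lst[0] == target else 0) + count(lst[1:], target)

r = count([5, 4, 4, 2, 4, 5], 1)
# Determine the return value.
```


count([5, 4, 4, 2, 4, 5], 1)
lst[0]=5 != 1: 0 + count([4, 4, 2, 4, 5], 1)
lst[0]=4 != 1: 0 + count([4, 2, 4, 5], 1)
lst[0]=4 != 1: 0 + count([2, 4, 5], 1)
lst[0]=2 != 1: 0 + count([4, 5], 1)
lst[0]=4 != 1: 0 + count([5], 1)
lst[0]=5 != 1: 0 + count([], 1)
= 0


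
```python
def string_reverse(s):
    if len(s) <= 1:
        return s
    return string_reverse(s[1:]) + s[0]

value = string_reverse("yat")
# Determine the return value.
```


string_reverse("yat")
= string_reverse("at") + "y"
= string_reverse("t") + "a" + "y"
= "t" + "a" + "y"
= "tay"


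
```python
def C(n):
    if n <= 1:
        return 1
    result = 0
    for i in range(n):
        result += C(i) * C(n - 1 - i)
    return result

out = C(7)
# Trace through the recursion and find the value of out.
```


C(7)
= sum of C(i) * C(7-1-i) for i in 0..6
First compute sub-values bottom-up:
  C(0) = 1, C(1) = 1
  C(2) = 1*1 + 1*1 = 2
  C(3) = 1*2 + 1*1 + 2*1 = 5
  C(4) = 1*5 + 1*2 + 2*1 + 5*1 = 14
  C(5) = 1*14 + 1*5 + 2*2 + 5*1 + 14*1 = 42
  C(6) = 1*42 + 1*14 + 2*5 + 5*2 + 14*1 + 42*1 = 132
Now C(7):
  C(0)*C(6) = 1*132 = 132
  C(1)*C(5) = 1*42 = 42
  C(2)*C(4) = 2*14 = 28
  C(3)*C(3) = 5*5 = 25
  C(4)*C(2) = 14*2 = 28
  C(5)*C(1) = 42*1 = 42
  C(6)*C(0) = 132*1 = 132
= 132 + 42 + 28 + 25 + 28 + 42 + 132
= 429


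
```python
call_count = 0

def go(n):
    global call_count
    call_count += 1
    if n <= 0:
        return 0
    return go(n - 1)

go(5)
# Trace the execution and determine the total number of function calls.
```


go(5) calls go(4) calls ... calls go(0)
Total calls: 5 + 1 (for base case) = 6


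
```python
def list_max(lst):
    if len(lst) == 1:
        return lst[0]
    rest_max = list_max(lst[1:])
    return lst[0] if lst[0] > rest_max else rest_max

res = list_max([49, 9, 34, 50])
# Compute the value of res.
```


list_max([49, 9, 34, 50])
= compare 49 with list_max([9, 34, 50])
= compare 9 with list_max([34, 50])
= compare 34 with list_max([50])
Base: list_max([50]) = 50
compare 34 with 50: max = 50
compare 9 with 50: max = 50
compare 49 with 50: max = 50
= 50


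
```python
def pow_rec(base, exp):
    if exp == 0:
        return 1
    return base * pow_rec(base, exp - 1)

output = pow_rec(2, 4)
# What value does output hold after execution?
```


pow_rec(2, 4)
= 2 * pow_rec(2, 3)
= 2 * 2 * pow_rec(2, 2)
= 2 * 2 * 2 * pow_rec(2, 1)
= 2 * 2 * 2 * 2 * pow_rec(2, 0)
= 2 * 2 * 2 * 2 * 1
= 16


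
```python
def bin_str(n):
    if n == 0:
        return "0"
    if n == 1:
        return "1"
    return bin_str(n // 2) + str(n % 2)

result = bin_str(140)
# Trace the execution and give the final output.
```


bin_str(140)
= bin_str(70) + "0"
= bin_str(35) + "0" + "0"
= bin_str(17) + "1" + "0" + "0"
= bin_str(8) + "1" + "1" + "0" + "0"
= bin_str(4) + "0" + "1" + "1" + "0" + "0"
= bin_str(2) + "0" + "0" + "1" + "1" + "0" + "0"
= bin_str(1) + "0" + "0" + "0" + "1" + "1" + "0" + "0"
= "1" + "0" + "0" + "0" + "1" + "1" + "0" + "0"
= "10001100"


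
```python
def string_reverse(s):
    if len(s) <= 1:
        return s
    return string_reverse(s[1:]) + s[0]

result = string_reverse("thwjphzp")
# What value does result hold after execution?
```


string_reverse("thwjphzp")
= string_reverse("hwjphzp") + "t"
= string_reverse("wjphzp") + "h" + "t"
= string_reverse("jphzp") + "w" + "h" + "t"
= string_reverse("phzp") + "j" + "w" + "h" + "t"
= string_reverse("hzp") + "p" + "j" + "w" + "h" + "t"
= string_reverse("zp") + "h" + "p" + "j" + "w" + "h" + "t"
= string_reverse("p") + "z" + "h" + "p" + "j" + "w" + "h" + "t"
= "p" + "z" + "h" + "p" + "j" + "w" + "h" + "t"
= "pzhpjwht"


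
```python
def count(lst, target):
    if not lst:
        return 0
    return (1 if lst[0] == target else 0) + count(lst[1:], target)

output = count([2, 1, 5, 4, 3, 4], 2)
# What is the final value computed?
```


count([2, 1, 5, 4, 3, 4], 2)
lst[0]=2 == 2: 1 + count([1, 5, 4, 3, 4], 2)
lst[0]=1 != 2: 0 + count([5, 4, 3, 4], 2)
lst[0]=5 != 2: 0 + count([4, 3, 4], 2)
lst[0]=4 != 2: 0 + count([3, 4], 2)
lst[0]=3 != 2: 0 + count([4], 2)
lst[0]=4 != 2: 0 + count([], 2)
= 1


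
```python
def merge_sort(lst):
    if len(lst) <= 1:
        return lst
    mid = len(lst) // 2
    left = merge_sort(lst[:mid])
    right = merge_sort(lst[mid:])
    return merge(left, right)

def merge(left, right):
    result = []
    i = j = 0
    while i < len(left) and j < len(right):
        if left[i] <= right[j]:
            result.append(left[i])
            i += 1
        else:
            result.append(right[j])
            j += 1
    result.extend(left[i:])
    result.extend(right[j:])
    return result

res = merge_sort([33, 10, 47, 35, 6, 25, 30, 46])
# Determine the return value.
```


merge_sort([33, 10, 47, 35, 6, 25, 30, 46])
Split into [33, 10, 47, 35] and [6, 25, 30, 46]
Left sorted: [10, 33, 35, 47]
Right sorted: [6, 25, 30, 46]
Merge [10, 33, 35, 47] and [6, 25, 30, 46]
= [6, 10, 25, 30, 33, 35, 46, 47]


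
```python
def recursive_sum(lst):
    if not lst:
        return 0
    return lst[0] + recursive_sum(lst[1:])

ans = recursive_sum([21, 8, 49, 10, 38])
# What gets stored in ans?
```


recursive_sum([21, 8, 49, 10, 38])
= 21 + recursive_sum([8, 49, 10, 38])
= 21 + 8 + recursive_sum([49, 10, 38])
= 21 + 8 + 49 + recursive_sum([10, 38])
= 21 + 8 + 49 + 10 + recursive_sum([38])
= 21 + 8 + 49 + 10 + 38 + recursive_sum([])
= 21 + 8 + 49 + 10 + 38 + 0
= 126


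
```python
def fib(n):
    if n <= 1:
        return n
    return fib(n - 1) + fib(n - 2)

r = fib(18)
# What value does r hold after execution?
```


fib(18)
= fib(17) + fib(16)
= (fib(16) + fib(15)) + fib(16)
Computing bottom-up: fib(0)=0, fib(1)=1, fib(2)=1, fib(3)=2, fib(4)=3, fib(5)=5, fib(6)=8, fib(7)=13, fib(8)=21, fib(9)=34, fib(10)=55, fib(11)=89, fib(12)=144, fib(13)=233, fib(14)=377, fib(15)=610, fib(16)=987, fib(17)=1597, fib(18)=2584
= 2584


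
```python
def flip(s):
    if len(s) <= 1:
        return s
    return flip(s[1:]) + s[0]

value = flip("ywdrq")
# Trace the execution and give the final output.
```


flip("ywdrq")
= flip("wdrq") + "y"
= flip("drq") + "w" + "y"
= flip("rq") + "d" + "w" + "y"
= flip("q") + "r" + "d" + "w" + "y"
= "q" + "r" + "d" + "w" + "y"
= "qrdwy"


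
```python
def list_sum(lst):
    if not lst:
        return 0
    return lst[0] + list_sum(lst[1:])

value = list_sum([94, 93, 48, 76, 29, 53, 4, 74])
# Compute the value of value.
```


list_sum([94, 93, 48, 76, 29, 53, 4, 74])
= 94 + list_sum([93, 48, 76, 29, 53, 4, 74])
= 94 + 93 + list_sum([48, 76, 29, 53, 4, 74])
= 94 + 93 + 48 + list_sum([76, 29, 53, 4, 74])
= 94 + 93 + 48 + 76 + list_sum([29, 53, 4, 74])
= 94 + 93 + 48 + 76 + 29 + list_sum([53, 4, 74])
= 94 + 93 + 48 + 76 + 29 + 53 + list_sum([4, 74])
= 94 + 93 + 48 + 76 + 29 + 53 + 4 + list_sum([74])
= 94 + 93 + 48 + 76 + 29 + 53 + 4 + 74 + list_sum([])
= 94 + 93 + 48 + 76 + 29 + 53 + 4 + 74 + 0
= 471


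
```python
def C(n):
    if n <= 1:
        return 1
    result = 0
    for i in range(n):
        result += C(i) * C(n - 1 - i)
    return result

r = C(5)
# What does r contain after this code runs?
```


C(5)
= sum of C(i) * C(5-1-i) for i in 0..4
First compute sub-values bottom-up:
  C(0) = 1, C(1) = 1
  C(2) = 1*1 + 1*1 = 2
  C(3) = 1*2 + 1*1 + 2*1 = 5
  C(4) = 1*5 + 1*2 + 2*1 + 5*1 = 14
Now C(5):
  C(0)*C(4) = 1*14 = 14
  C(1)*C(3) = 1*5 = 5
  C(2)*C(2) = 2*2 = 4
  C(3)*C(1) = 5*1 = 5
  C(4)*C(0) = 14*1 = 14
= 14 + 5 + 4 + 5 + 14
= 42


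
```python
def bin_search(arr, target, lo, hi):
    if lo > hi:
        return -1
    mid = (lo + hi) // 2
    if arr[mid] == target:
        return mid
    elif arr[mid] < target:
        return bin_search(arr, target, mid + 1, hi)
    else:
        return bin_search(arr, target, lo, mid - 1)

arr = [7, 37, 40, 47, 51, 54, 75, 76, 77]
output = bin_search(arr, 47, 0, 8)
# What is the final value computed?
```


bin_search(arr, 47, 0, 8)
lo=0, hi=8, mid=4, arr[mid]=51
51 > 47, search left half
lo=0, hi=3, mid=1, arr[mid]=37
37 < 47, search right half
lo=2, hi=3, mid=2, arr[mid]=40
40 < 47, search right half
lo=3, hi=3, mid=3, arr[mid]=47
arr[3] == 47, found at index 3
= 3


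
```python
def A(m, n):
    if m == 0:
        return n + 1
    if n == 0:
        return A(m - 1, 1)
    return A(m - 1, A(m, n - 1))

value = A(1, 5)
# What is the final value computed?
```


A(1, 5)
= A(0, A(1, 4))
First compute A(1, 4) = 6
= A(0, 6)
= 7


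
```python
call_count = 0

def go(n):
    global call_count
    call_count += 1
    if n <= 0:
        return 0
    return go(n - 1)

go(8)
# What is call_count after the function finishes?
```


go(8) calls go(7) calls ... calls go(0)
Total calls: 8 + 1 (for base case) = 9


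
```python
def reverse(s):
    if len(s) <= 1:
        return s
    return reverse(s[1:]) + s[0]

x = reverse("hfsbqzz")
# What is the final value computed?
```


reverse("hfsbqzz")
= reverse("fsbqzz") + "h"
= reverse("sbqzz") + "f" + "h"
= reverse("bqzz") + "s" + "f" + "h"
= reverse("qzz") + "b" + "s" + "f" + "h"
= reverse("zz") + "q" + "b" + "s" + "f" + "h"
= reverse("z") + "z" + "q" + "b" + "s" + "f" + "h"
= "z" + "z" + "q" + "b" + "s" + "f" + "h"
= "zzqbsfh"


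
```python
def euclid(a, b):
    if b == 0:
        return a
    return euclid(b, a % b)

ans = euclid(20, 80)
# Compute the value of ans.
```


euclid(20, 80)
= euclid(80, 20 % 80) = euclid(80, 20)
= euclid(20, 80 % 20) = euclid(20, 0)
b == 0, return a = 20


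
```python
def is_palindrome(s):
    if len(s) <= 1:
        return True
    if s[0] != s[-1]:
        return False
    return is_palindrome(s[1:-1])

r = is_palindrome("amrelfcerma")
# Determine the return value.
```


is_palindrome("amrelfcerma")
"amrelfcerma": s[0]='a' == s[-1]='a' -> is_palindrome("mrelfcerm")
"mrelfcerm": s[0]='m' == s[-1]='m' -> is_palindrome("relfcer")
"relfcer": s[0]='r' == s[-1]='r' -> is_palindrome("elfce")
"elfce": s[0]='e' == s[-1]='e' -> is_palindrome("lfc")
"lfc": s[0]='l' != s[-1]='c' -> False
= False


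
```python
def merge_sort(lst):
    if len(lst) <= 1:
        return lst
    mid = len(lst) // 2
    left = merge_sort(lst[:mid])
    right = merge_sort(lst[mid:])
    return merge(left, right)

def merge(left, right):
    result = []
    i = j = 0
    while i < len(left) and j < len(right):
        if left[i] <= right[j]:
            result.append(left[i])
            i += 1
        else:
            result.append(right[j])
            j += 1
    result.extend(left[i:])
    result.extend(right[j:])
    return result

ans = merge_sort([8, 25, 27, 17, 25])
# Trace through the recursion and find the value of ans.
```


merge_sort([8, 25, 27, 17, 25])
Split into [8, 25] and [27, 17, 25]
Left sorted: [8, 25]
Right sorted: [17, 25, 27]
Merge [8, 25] and [17, 25, 27]
= [8, 17, 25, 25, 27]


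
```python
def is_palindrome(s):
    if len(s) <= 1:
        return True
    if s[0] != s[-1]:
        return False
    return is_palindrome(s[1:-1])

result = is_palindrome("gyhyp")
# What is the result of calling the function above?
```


is_palindrome("gyhyp")
"gyhyp": s[0]='g' != s[-1]='p' -> False
= False


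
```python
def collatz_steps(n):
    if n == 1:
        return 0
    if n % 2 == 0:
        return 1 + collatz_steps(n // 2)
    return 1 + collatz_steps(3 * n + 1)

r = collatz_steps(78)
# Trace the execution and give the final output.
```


collatz_steps(78)
78 is even -> collatz_steps(39)
39 is odd -> 3*39+1 = 118 -> collatz_steps(118)
118 is even -> collatz_steps(59)
59 is odd -> 3*59+1 = 178 -> collatz_steps(178)
178 is even -> collatz_steps(89)
89 is odd -> 3*89+1 = 268 -> collatz_steps(268)
268 is even -> collatz_steps(134)
134 is even -> collatz_steps(67)
67 is odd -> 3*67+1 = 202 -> collatz_steps(202)
202 is even -> collatz_steps(101)
101 is odd -> 3*101+1 = 304 -> collatz_steps(304)
304 is even -> collatz_steps(152)
152 is even -> collatz_steps(76)
76 is even -> collatz_steps(38)
38 is even -> collatz_steps(19)
19 is odd -> 3*19+1 = 58 -> collatz_steps(58)
58 is even -> collatz_steps(29)
29 is odd -> 3*29+1 = 88 -> collatz_steps(88)
88 is even -> collatz_steps(44)
44 is even -> collatz_steps(22)
22 is even -> collatz_steps(11)
11 is odd -> 3*11+1 = 34 -> collatz_steps(34)
34 is even -> collatz_steps(17)
17 is odd -> 3*17+1 = 52 -> collatz_steps(52)
52 is even -> collatz_steps(26)
26 is even -> collatz_steps(13)
13 is odd -> 3*13+1 = 40 -> collatz_steps(40)
40 is even -> collatz_steps(20)
20 is even -> collatz_steps(10)
10 is even -> collatz_steps(5)
5 is odd -> 3*5+1 = 16 -> collatz_steps(16)
16 is even -> collatz_steps(8)
8 is even -> collatz_steps(4)
4 is even -> collatz_steps(2)
2 is even -> collatz_steps(1)
Reached 1 after 35 steps
= 35


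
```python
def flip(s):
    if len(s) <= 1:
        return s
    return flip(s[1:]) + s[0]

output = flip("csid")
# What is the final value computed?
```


flip("csid")
= flip("sid") + "c"
= flip("id") + "s" + "c"
= flip("d") + "i" + "s" + "c"
= "d" + "i" + "s" + "c"
= "disc"


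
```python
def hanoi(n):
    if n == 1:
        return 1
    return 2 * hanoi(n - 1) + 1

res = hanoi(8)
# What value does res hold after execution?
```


hanoi(8)
= 2 * hanoi(7) + 1
= 2 * (2 * hanoi(6) + 1) + 1
= 2 * (2 * (2 * hanoi(5) + 1) + 1) + 1
= 2 * (2 * (2 * (2 * hanoi(4) + 1) + 1) + 1) + 1
= 2 * (2 * (2 * (2 * (2 * hanoi(3) + 1) + 1) + 1) + 1) + 1
= 2 * (2 * (2 * (2 * (2 * (2 * hanoi(2) + 1) + 1) + 1) + 1) + 1) + 1
= 2 * (2 * (2 * (2 * (2 * (2 * (2 * hanoi(1) + 1) + 1) + 1) + 1) + 1) + 1) + 1
Now compute bottom-up:
hanoi(1) = 1
hanoi(2) = 2 * 1 + 1 = 3
hanoi(3) = 2 * 3 + 1 = 7
hanoi(4) = 2 * 7 + 1 = 15
hanoi(5) = 2 * 15 + 1 = 31
hanoi(6) = 2 * 31 + 1 = 63
hanoi(7) = 2 * 63 + 1 = 127
hanoi(8) = 2 * 127 + 1 = 255
= 255


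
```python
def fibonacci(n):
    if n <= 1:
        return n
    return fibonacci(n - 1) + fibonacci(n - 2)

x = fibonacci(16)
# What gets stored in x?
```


fibonacci(16)
= fibonacci(15) + fibonacci(14)
= (fibonacci(14) + fibonacci(13)) + fibonacci(14)
Computing bottom-up: fibonacci(0)=0, fibonacci(1)=1, fibonacci(2)=1, fibonacci(3)=2, fibonacci(4)=3, fibonacci(5)=5, fibonacci(6)=8, fibonacci(7)=13, fibonacci(8)=21, fibonacci(9)=34, fibonacci(10)=55, fibonacci(11)=89, fibonacci(12)=144, fibonacci(13)=233, fibonacci(14)=377, fibonacci(15)=610, fibonacci(16)=987
= 987


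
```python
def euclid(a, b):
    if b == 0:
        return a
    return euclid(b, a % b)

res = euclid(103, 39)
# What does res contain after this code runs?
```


euclid(103, 39)
= euclid(39, 103 % 39) = euclid(39, 25)
= euclid(25, 39 % 25) = euclid(25, 14)
= euclid(14, 25 % 14) = euclid(14, 11)
= euclid(11, 14 % 11) = euclid(11, 3)
= euclid(3, 11 % 3) = euclid(3, 2)
= euclid(2, 3 % 2) = euclid(2, 1)
= euclid(1, 2 % 1) = euclid(1, 0)
b == 0, return a = 1


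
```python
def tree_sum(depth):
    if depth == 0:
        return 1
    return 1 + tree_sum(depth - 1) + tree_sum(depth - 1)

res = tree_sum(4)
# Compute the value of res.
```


tree_sum(4)
= 1 + tree_sum(3) + tree_sum(3)
= 1 + 2 * tree_sum(3)
tree_sum(k) = 2^(k+1) - 1
tree_sum(0) = 1
tree_sum(1) = 3
tree_sum(2) = 7
tree_sum(3) = 15
tree_sum(4) = 31
tree_sum(4) = 2^5 - 1 = 31


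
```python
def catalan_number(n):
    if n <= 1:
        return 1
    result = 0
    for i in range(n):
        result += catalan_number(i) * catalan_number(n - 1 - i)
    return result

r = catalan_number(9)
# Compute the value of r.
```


catalan_number(9)
= sum of catalan_number(i) * catalan_number(9-1-i) for i in 0..8
First compute sub-values bottom-up:
  catalan_number(0) = 1, catalan_number(1) = 1
  catalan_number(2) = 1*1 + 1*1 = 2
  catalan_number(3) = 1*2 + 1*1 + 2*1 = 5
  catalan_number(4) = 1*5 + 1*2 + 2*1 + 5*1 = 14
  catalan_number(5) = 1*14 + 1*5 + 2*2 + 5*1 + 14*1 = 42
  catalan_number(6) = 1*42 + 1*14 + 2*5 + 5*2 + 14*1 + 42*1 = 132
  catalan_number(7) = 1*132 + 1*42 + 2*14 + 5*5 + 14*2 + 42*1 + 132*1 = 429
  catalan_number(8) = 1*429 + 1*132 + 2*42 + 5*14 + 14*5 + 42*2 + 132*1 + 429*1 = 1430
Now catalan_number(9):
  catalan_number(0)*catalan_number(8) = 1*1430 = 1430
  catalan_number(1)*catalan_number(7) = 1*429 = 429
  catalan_number(2)*catalan_number(6) = 2*132 = 264
  catalan_number(3)*catalan_number(5) = 5*42 = 210
  catalan_number(4)*catalan_number(4) = 14*14 = 196
  catalan_number(5)*catalan_number(3) = 42*5 = 210
  catalan_number(6)*catalan_number(2) = 132*2 = 264
  catalan_number(7)*catalan_number(1) = 429*1 = 429
  catalan_number(8)*catalan_number(0) = 1430*1 = 1430
= 1430 + 429 + 264 + 210 + 196 + 210 + 264 + 429 + 1430
= 4862


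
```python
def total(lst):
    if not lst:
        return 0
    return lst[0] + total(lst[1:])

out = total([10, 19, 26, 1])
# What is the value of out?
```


total([10, 19, 26, 1])
= 10 + total([19, 26, 1])
= 10 + 19 + total([26, 1])
= 10 + 19 + 26 + total([1])
= 10 + 19 + 26 + 1 + total([])
= 10 + 19 + 26 + 1 + 0
= 56


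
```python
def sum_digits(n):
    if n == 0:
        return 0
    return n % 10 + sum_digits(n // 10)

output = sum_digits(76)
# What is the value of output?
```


sum_digits(76)
= 6 + sum_digits(7)
= 6 + 7 + sum_digits(0)
= 6 + 7 + 0
= 13


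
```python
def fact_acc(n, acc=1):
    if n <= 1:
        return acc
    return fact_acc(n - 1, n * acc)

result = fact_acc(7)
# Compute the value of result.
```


fact_acc(7, 1)
= fact_acc(6, 7 * 1) = fact_acc(6, 7)
= fact_acc(5, 6 * 7) = fact_acc(5, 42)
= fact_acc(4, 5 * 42) = fact_acc(4, 210)
= fact_acc(3, 4 * 210) = fact_acc(3, 840)
= fact_acc(2, 3 * 840) = fact_acc(2, 2520)
= fact_acc(1, 2 * 2520) = fact_acc(1, 5040)
n <= 1, return acc = 5040


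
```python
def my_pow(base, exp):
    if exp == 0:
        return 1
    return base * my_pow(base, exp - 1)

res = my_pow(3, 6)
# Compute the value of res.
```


my_pow(3, 6)
= 3 * my_pow(3, 5)
= 3 * 3 * my_pow(3, 4)
= 3 * 3 * 3 * my_pow(3, 3)
= 3 * 3 * 3 * 3 * my_pow(3, 2)
= 3 * 3 * 3 * 3 * 3 * my_pow(3, 1)
= 3 * 3 * 3 * 3 * 3 * 3 * my_pow(3, 0)
= 3 * 3 * 3 * 3 * 3 * 3 * 1
= 729


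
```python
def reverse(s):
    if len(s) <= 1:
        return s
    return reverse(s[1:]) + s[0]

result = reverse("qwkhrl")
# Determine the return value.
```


reverse("qwkhrl")
= reverse("wkhrl") + "q"
= reverse("khrl") + "w" + "q"
= reverse("hrl") + "k" + "w" + "q"
= reverse("rl") + "h" + "k" + "w" + "q"
= reverse("l") + "r" + "h" + "k" + "w" + "q"
= "l" + "r" + "h" + "k" + "w" + "q"
= "lrhkwq"


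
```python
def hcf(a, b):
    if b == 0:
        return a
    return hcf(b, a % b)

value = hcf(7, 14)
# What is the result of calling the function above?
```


hcf(7, 14)
= hcf(14, 7 % 14) = hcf(14, 7)
= hcf(7, 14 % 7) = hcf(7, 0)
b == 0, return a = 7


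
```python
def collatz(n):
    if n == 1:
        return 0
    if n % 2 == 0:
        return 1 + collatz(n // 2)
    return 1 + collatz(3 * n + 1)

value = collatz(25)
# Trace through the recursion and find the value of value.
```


collatz(25)
25 is odd -> 3*25+1 = 76 -> collatz(76)
76 is even -> collatz(38)
38 is even -> collatz(19)
19 is odd -> 3*19+1 = 58 -> collatz(58)
58 is even -> collatz(29)
29 is odd -> 3*29+1 = 88 -> collatz(88)
88 is even -> collatz(44)
44 is even -> collatz(22)
22 is even -> collatz(11)
11 is odd -> 3*11+1 = 34 -> collatz(34)
34 is even -> collatz(17)
17 is odd -> 3*17+1 = 52 -> collatz(52)
52 is even -> collatz(26)
26 is even -> collatz(13)
13 is odd -> 3*13+1 = 40 -> collatz(40)
40 is even -> collatz(20)
20 is even -> collatz(10)
10 is even -> collatz(5)
5 is odd -> 3*5+1 = 16 -> collatz(16)
16 is even -> collatz(8)
8 is even -> collatz(4)
4 is even -> collatz(2)
2 is even -> collatz(1)
Reached 1 after 23 steps
= 23


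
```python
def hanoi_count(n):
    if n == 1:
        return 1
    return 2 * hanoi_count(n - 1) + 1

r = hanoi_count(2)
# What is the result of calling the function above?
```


hanoi_count(2)
= 2 * hanoi_count(1) + 1
Now compute bottom-up:
hanoi_count(1) = 1
hanoi_count(2) = 2 * 1 + 1 = 3
= 3


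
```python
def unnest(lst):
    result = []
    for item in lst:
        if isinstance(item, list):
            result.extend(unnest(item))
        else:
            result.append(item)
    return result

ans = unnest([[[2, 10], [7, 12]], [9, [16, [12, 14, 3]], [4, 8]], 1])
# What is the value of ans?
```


unnest([[[2, 10], [7, 12]], [9, [16, [12, 14, 3]], [4, 8]], 1])
Processing each element:
  [[2, 10], [7, 12]] is a list -> unnest recursively -> [2, 10, 7, 12]
  [9, [16, [12, 14, 3]], [4, 8]] is a list -> unnest recursively -> [9, 16, 12, 14, 3, 4, 8]
  1 is not a list -> append 1
= [2, 10, 7, 12, 9, 16, 12, 14, 3, 4, 8, 1]


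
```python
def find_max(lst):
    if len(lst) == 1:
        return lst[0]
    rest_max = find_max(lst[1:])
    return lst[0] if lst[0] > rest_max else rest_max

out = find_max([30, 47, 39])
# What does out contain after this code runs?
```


find_max([30, 47, 39])
= compare 30 with find_max([47, 39])
= compare 47 with find_max([39])
Base: find_max([39]) = 39
compare 47 with 39: max = 47
compare 30 with 47: max = 47
= 47


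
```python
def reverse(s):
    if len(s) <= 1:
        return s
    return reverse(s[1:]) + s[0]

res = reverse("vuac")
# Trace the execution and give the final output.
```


reverse("vuac")
= reverse("uac") + "v"
= reverse("ac") + "u" + "v"
= reverse("c") + "a" + "u" + "v"
= "c" + "a" + "u" + "v"
= "cauv"


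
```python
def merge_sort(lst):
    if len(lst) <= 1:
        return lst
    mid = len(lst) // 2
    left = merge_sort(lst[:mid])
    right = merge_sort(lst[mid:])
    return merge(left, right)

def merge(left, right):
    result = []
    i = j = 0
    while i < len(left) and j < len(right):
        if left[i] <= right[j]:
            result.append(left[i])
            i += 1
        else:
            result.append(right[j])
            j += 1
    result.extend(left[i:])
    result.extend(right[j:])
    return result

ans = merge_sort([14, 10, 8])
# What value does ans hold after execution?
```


merge_sort([14, 10, 8])
Split into [14] and [10, 8]
Left sorted: [14]
Right sorted: [8, 10]
Merge [14] and [8, 10]
= [8, 10, 14]


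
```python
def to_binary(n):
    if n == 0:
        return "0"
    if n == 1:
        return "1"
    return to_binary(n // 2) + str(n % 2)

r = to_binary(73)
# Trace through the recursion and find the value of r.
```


to_binary(73)
= to_binary(36) + "1"
= to_binary(18) + "0" + "1"
= to_binary(9) + "0" + "0" + "1"
= to_binary(4) + "1" + "0" + "0" + "1"
= to_binary(2) + "0" + "1" + "0" + "0" + "1"
= to_binary(1) + "0" + "0" + "1" + "0" + "0" + "1"
= "1" + "0" + "0" + "1" + "0" + "0" + "1"
= "1001001"


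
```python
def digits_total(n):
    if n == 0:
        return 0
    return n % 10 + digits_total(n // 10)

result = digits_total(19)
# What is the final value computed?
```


digits_total(19)
= 9 + digits_total(1)
= 9 + 1 + digits_total(0)
= 9 + 1 + 0
= 10


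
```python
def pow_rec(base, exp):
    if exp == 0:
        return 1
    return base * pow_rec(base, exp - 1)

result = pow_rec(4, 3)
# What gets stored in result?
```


pow_rec(4, 3)
= 4 * pow_rec(4, 2)
= 4 * 4 * pow_rec(4, 1)
= 4 * 4 * 4 * pow_rec(4, 0)
= 4 * 4 * 4 * 1
= 64


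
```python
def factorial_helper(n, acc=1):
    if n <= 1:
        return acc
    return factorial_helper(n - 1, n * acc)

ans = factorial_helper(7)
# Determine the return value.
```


factorial_helper(7, 1)
= factorial_helper(6, 7 * 1) = factorial_helper(6, 7)
= factorial_helper(5, 6 * 7) = factorial_helper(5, 42)
= factorial_helper(4, 5 * 42) = factorial_helper(4, 210)
= factorial_helper(3, 4 * 210) = factorial_helper(3, 840)
= factorial_helper(2, 3 * 840) = factorial_helper(2, 2520)
= factorial_helper(1, 2 * 2520) = factorial_helper(1, 5040)
n <= 1, return acc = 5040


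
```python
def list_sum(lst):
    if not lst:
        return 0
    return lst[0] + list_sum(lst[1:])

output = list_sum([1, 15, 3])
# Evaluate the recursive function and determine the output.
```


list_sum([1, 15, 3])
= 1 + list_sum([15, 3])
= 1 + 15 + list_sum([3])
= 1 + 15 + 3 + list_sum([])
= 1 + 15 + 3 + 0
= 19


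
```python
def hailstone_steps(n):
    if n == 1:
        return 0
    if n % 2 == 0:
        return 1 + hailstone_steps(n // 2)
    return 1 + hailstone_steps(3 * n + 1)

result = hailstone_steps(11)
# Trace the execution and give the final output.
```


hailstone_steps(11)
11 is odd -> 3*11+1 = 34 -> hailstone_steps(34)
34 is even -> hailstone_steps(17)
17 is odd -> 3*17+1 = 52 -> hailstone_steps(52)
52 is even -> hailstone_steps(26)
26 is even -> hailstone_steps(13)
13 is odd -> 3*13+1 = 40 -> hailstone_steps(40)
40 is even -> hailstone_steps(20)
20 is even -> hailstone_steps(10)
10 is even -> hailstone_steps(5)
5 is odd -> 3*5+1 = 16 -> hailstone_steps(16)
16 is even -> hailstone_steps(8)
8 is even -> hailstone_steps(4)
4 is even -> hailstone_steps(2)
2 is even -> hailstone_steps(1)
Reached 1 after 14 steps
= 14


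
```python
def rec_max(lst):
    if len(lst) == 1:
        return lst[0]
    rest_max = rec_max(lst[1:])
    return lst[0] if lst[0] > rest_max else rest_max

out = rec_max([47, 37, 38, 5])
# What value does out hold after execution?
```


rec_max([47, 37, 38, 5])
= compare 47 with rec_max([37, 38, 5])
= compare 37 with rec_max([38, 5])
= compare 38 with rec_max([5])
Base: rec_max([5]) = 5
compare 38 with 5: max = 38
compare 37 with 38: max = 38
compare 47 with 38: max = 47
= 47


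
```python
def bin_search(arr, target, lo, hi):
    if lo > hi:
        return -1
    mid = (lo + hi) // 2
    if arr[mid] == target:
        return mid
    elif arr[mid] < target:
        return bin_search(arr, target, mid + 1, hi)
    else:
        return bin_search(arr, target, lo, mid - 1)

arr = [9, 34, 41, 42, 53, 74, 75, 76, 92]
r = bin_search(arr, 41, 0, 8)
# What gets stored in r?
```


bin_search(arr, 41, 0, 8)
lo=0, hi=8, mid=4, arr[mid]=53
53 > 41, search left half
lo=0, hi=3, mid=1, arr[mid]=34
34 < 41, search right half
lo=2, hi=3, mid=2, arr[mid]=41
arr[2] == 41, found at index 2
= 2


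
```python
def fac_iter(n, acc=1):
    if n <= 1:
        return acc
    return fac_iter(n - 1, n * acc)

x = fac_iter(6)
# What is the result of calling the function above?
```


fac_iter(6, 1)
= fac_iter(5, 6 * 1) = fac_iter(5, 6)
= fac_iter(4, 5 * 6) = fac_iter(4, 30)
= fac_iter(3, 4 * 30) = fac_iter(3, 120)
= fac_iter(2, 3 * 120) = fac_iter(2, 360)
= fac_iter(1, 2 * 360) = fac_iter(1, 720)
n <= 1, return acc = 720


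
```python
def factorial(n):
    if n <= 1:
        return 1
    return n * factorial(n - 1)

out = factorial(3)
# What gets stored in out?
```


factorial(3)
= 3 * factorial(2)
= 3 * 2 * factorial(1)
= 3 * 2 * 1
= 6


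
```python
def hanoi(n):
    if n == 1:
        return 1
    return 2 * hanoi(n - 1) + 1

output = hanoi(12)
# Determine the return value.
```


hanoi(12)
= 2 * hanoi(11) + 1
= 2 * (2 * hanoi(10) + 1) + 1
= 2 * (2 * (2 * hanoi(9) + 1) + 1) + 1
= 2 * (2 * (2 * (2 * hanoi(8) + 1) + 1) + 1) + 1
= 2 * (2 * (2 * (2 * (2 * hanoi(7) + 1) + 1) + 1) + 1) + 1
= 2 * (2 * (2 * (2 * (2 * (2 * hanoi(6) + 1) + 1) + 1) + 1) + 1) + 1
= 2 * (2 * (2 * (2 * (2 * (2 * (2 * hanoi(5) + 1) + 1) + 1) + 1) + 1) + 1) + 1
= 2 * (2 * (2 * (2 * (2 * (2 * (2 * (2 * hanoi(4) + 1) + 1) + 1) + 1) + 1) + 1) + 1) + 1
= 2 * (2 * (2 * (2 * (2 * (2 * (2 * (2 * (2 * hanoi(3) + 1) + 1) + 1) + 1) + 1) + 1) + 1) + 1) + 1
= 2 * (2 * (2 * (2 * (2 * (2 * (2 * (2 * (2 * (2 * hanoi(2) + 1) + 1) + 1) + 1) + 1) + 1) + 1) + 1) + 1) + 1
= 2 * (2 * (2 * (2 * (2 * (2 * (2 * (2 * (2 * (2 * (2 * hanoi(1) + 1) + 1) + 1) + 1) + 1) + 1) + 1) + 1) + 1) + 1) + 1
Now compute bottom-up:
hanoi(1) = 1
hanoi(2) = 2 * 1 + 1 = 3
hanoi(3) = 2 * 3 + 1 = 7
hanoi(4) = 2 * 7 + 1 = 15
hanoi(5) = 2 * 15 + 1 = 31
hanoi(6) = 2 * 31 + 1 = 63
hanoi(7) = 2 * 63 + 1 = 127
hanoi(8) = 2 * 127 + 1 = 255
hanoi(9) = 2 * 255 + 1 = 511
hanoi(10) = 2 * 511 + 1 = 1023
hanoi(11) = 2 * 1023 + 1 = 2047
hanoi(12) = 2 * 2047 + 1 = 4095
= 4095


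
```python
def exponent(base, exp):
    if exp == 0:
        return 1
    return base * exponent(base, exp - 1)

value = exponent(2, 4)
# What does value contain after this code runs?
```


exponent(2, 4)
= 2 * exponent(2, 3)
= 2 * 2 * exponent(2, 2)
= 2 * 2 * 2 * exponent(2, 1)
= 2 * 2 * 2 * 2 * exponent(2, 0)
= 2 * 2 * 2 * 2 * 1
= 16


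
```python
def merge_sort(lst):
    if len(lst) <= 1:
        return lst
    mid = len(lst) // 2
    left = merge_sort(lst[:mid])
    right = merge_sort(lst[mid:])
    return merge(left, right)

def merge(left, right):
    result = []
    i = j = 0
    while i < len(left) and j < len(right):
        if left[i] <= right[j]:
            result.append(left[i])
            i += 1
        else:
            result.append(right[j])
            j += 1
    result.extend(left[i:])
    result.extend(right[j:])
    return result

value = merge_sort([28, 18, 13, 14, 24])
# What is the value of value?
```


merge_sort([28, 18, 13, 14, 24])
Split into [28, 18] and [13, 14, 24]
Left sorted: [18, 28]
Right sorted: [13, 14, 24]
Merge [18, 28] and [13, 14, 24]
= [13, 14, 18, 24, 28]


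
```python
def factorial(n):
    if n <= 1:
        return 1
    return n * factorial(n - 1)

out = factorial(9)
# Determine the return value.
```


factorial(9)
= 9 * factorial(8)
= 9 * 8 * factorial(7)
= 9 * 8 * 7 * factorial(6)
= 9 * 8 * 7 * 6 * factorial(5)
= 9 * 8 * 7 * 6 * 5 * factorial(4)
= 9 * 8 * 7 * 6 * 5 * 4 * factorial(3)
= 9 * 8 * 7 * 6 * 5 * 4 * 3 * factorial(2)
= 9 * 8 * 7 * 6 * 5 * 4 * 3 * 2 * factorial(1)
= 9 * 8 * 7 * 6 * 5 * 4 * 3 * 2 * 1
= 362880


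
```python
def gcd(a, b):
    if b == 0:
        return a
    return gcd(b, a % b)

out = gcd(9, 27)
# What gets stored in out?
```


gcd(9, 27)
= gcd(27, 9 % 27) = gcd(27, 9)
= gcd(9, 27 % 9) = gcd(9, 0)
b == 0, return a = 9


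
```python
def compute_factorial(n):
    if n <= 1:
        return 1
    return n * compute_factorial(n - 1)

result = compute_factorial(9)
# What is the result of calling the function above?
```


compute_factorial(9)
= 9 * compute_factorial(8)
= 9 * 8 * compute_factorial(7)
= 9 * 8 * 7 * compute_factorial(6)
= 9 * 8 * 7 * 6 * compute_factorial(5)
= 9 * 8 * 7 * 6 * 5 * compute_factorial(4)
= 9 * 8 * 7 * 6 * 5 * 4 * compute_factorial(3)
= 9 * 8 * 7 * 6 * 5 * 4 * 3 * compute_factorial(2)
= 9 * 8 * 7 * 6 * 5 * 4 * 3 * 2 * compute_factorial(1)
= 9 * 8 * 7 * 6 * 5 * 4 * 3 * 2 * 1
= 362880


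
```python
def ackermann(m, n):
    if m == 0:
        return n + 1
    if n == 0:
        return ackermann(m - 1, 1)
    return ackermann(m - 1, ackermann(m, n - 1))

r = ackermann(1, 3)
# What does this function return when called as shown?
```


ackermann(1, 3)
= ackermann(0, ackermann(1, 2))
First compute ackermann(1, 2) = 4
= ackermann(0, 4)
= 5


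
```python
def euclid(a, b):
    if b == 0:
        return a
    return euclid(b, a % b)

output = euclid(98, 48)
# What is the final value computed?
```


euclid(98, 48)
= euclid(48, 98 % 48) = euclid(48, 2)
= euclid(2, 48 % 2) = euclid(2, 0)
b == 0, return a = 2


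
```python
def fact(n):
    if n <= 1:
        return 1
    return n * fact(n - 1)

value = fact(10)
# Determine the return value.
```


fact(10)
= 10 * fact(9)
= 10 * 9 * fact(8)
= 10 * 9 * 8 * fact(7)
= 10 * 9 * 8 * 7 * fact(6)
= 10 * 9 * 8 * 7 * 6 * fact(5)
= 10 * 9 * 8 * 7 * 6 * 5 * fact(4)
= 10 * 9 * 8 * 7 * 6 * 5 * 4 * fact(3)
= 10 * 9 * 8 * 7 * 6 * 5 * 4 * 3 * fact(2)
= 10 * 9 * 8 * 7 * 6 * 5 * 4 * 3 * 2 * fact(1)
= 10 * 9 * 8 * 7 * 6 * 5 * 4 * 3 * 2 * 1
= 3628800


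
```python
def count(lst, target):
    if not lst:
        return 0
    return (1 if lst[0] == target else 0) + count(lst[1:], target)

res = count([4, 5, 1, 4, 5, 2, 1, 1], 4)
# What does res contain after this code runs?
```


count([4, 5, 1, 4, 5, 2, 1, 1], 4)
lst[0]=4 == 4: 1 + count([5, 1, 4, 5, 2, 1, 1], 4)
lst[0]=5 != 4: 0 + count([1, 4, 5, 2, 1, 1], 4)
lst[0]=1 != 4: 0 + count([4, 5, 2, 1, 1], 4)
lst[0]=4 == 4: 1 + count([5, 2, 1, 1], 4)
lst[0]=5 != 4: 0 + count([2, 1, 1], 4)
lst[0]=2 != 4: 0 + count([1, 1], 4)
lst[0]=1 != 4: 0 + count([1], 4)
lst[0]=1 != 4: 0 + count([], 4)
= 2


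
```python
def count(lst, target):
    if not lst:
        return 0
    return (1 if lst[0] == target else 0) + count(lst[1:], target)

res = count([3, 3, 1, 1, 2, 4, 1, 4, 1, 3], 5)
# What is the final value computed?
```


count([3, 3, 1, 1, 2, 4, 1, 4, 1, 3], 5)
lst[0]=3 != 5: 0 + count([3, 1, 1, 2, 4, 1, 4, 1, 3], 5)
lst[0]=3 != 5: 0 + count([1, 1, 2, 4, 1, 4, 1, 3], 5)
lst[0]=1 != 5: 0 + count([1, 2, 4, 1, 4, 1, 3], 5)
lst[0]=1 != 5: 0 + count([2, 4, 1, 4, 1, 3], 5)
lst[0]=2 != 5: 0 + count([4, 1, 4, 1, 3], 5)
lst[0]=4 != 5: 0 + count([1, 4, 1, 3], 5)
lst[0]=1 != 5: 0 + count([4, 1, 3], 5)
lst[0]=4 != 5: 0 + count([1, 3], 5)
lst[0]=1 != 5: 0 + count([3], 5)
lst[0]=3 != 5: 0 + count([], 5)
= 0


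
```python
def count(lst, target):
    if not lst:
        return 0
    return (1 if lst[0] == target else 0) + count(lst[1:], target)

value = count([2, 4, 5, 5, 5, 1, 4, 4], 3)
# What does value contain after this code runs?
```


count([2, 4, 5, 5, 5, 1, 4, 4], 3)
lst[0]=2 != 3: 0 + count([4, 5, 5, 5, 1, 4, 4], 3)
lst[0]=4 != 3: 0 + count([5, 5, 5, 1, 4, 4], 3)
lst[0]=5 != 3: 0 + count([5, 5, 1, 4, 4], 3)
lst[0]=5 != 3: 0 + count([5, 1, 4, 4], 3)
lst[0]=5 != 3: 0 + count([1, 4, 4], 3)
lst[0]=1 != 3: 0 + count([4, 4], 3)
lst[0]=4 != 3: 0 + count([4], 3)
lst[0]=4 != 3: 0 + count([], 3)
= 0


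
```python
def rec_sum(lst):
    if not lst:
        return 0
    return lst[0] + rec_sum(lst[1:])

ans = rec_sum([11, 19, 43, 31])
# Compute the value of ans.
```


rec_sum([11, 19, 43, 31])
= 11 + rec_sum([19, 43, 31])
= 11 + 19 + rec_sum([43, 31])
= 11 + 19 + 43 + rec_sum([31])
= 11 + 19 + 43 + 31 + rec_sum([])
= 11 + 19 + 43 + 31 + 0
= 104


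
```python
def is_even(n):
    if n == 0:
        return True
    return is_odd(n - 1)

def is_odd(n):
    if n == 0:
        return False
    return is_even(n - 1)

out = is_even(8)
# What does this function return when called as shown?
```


is_even(8)
= is_odd(7)
= is_even(6)
= is_odd(5)
= is_even(4)
= is_odd(3)
= is_even(2)
= is_odd(1)
= is_even(0)
n == 0: return True
= True


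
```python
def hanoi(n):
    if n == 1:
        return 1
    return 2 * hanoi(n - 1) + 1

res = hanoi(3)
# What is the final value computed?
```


hanoi(3)
= 2 * hanoi(2) + 1
= 2 * (2 * hanoi(1) + 1) + 1
Now compute bottom-up:
hanoi(1) = 1
hanoi(2) = 2 * 1 + 1 = 3
hanoi(3) = 2 * 3 + 1 = 7
= 7


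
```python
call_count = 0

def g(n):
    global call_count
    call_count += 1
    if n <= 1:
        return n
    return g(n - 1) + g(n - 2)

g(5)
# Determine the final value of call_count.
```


g(5) calls g(4) and g(3); each non-base call branches into two more.
Let C(k) = total number of calls made by g(k), including the call to g(k) itself.
Base cases: C(0) = 1, C(1) = 1
Recurrence: C(k) = 1 + C(k-1) + C(k-2)
  C(2) = 1 + C(1) + C(0) = 1 + 1 + 1 = 3
  C(3) = 1 + C(2) + C(1) = 1 + 3 + 1 = 5
  C(4) = 1 + C(3) + C(2) = 1 + 5 + 3 = 9
  C(5) = 1 + C(4) + C(3) = 1 + 9 + 5 = 15
Total calls = C(5) = 15


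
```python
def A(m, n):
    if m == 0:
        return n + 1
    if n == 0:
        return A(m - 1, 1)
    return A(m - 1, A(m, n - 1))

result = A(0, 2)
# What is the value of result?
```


A(0, 2)
m == 0: return 2 + 1 = 3
= 3


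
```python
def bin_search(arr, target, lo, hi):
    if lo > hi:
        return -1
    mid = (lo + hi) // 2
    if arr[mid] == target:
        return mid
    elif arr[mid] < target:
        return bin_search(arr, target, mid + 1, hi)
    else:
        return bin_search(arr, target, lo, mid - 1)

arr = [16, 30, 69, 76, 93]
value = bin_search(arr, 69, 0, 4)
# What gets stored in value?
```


bin_search(arr, 69, 0, 4)
lo=0, hi=4, mid=2, arr[mid]=69
arr[2] == 69, found at index 2
= 2


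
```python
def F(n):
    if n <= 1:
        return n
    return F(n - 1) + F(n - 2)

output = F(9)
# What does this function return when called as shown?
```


F(9)
= F(8) + F(7)
= (F(7) + F(6)) + F(7)
Computing bottom-up: F(0)=0, F(1)=1, F(2)=1, F(3)=2, F(4)=3, F(5)=5, F(6)=8, F(7)=13, F(8)=21, F(9)=34
= 34


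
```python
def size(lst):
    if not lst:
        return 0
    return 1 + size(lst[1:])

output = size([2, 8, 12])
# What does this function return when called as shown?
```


size([2, 8, 12])
= 1 + size([8, 12])
= 1 + 1 + size([12])
= 1 + 1 + 1 + size([])
= 1 + 1 + 1 + 0
= 3


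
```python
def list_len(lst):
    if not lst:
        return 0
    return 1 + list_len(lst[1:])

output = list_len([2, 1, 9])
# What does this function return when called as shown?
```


list_len([2, 1, 9])
= 1 + list_len([1, 9])
= 1 + 1 + list_len([9])
= 1 + 1 + 1 + list_len([])
= 1 + 1 + 1 + 0
= 3


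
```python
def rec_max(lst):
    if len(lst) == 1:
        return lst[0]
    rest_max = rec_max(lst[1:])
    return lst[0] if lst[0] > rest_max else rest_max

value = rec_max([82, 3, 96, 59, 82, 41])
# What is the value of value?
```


rec_max([82, 3, 96, 59, 82, 41])
= compare 82 with rec_max([3, 96, 59, 82, 41])
= compare 3 with rec_max([96, 59, 82, 41])
= compare 96 with rec_max([59, 82, 41])
= compare 59 with rec_max([82, 41])
= compare 82 with rec_max([41])
Base: rec_max([41]) = 41
compare 82 with 41: max = 82
compare 59 with 82: max = 82
compare 96 with 82: max = 96
compare 3 with 96: max = 96
compare 82 with 96: max = 96
= 96


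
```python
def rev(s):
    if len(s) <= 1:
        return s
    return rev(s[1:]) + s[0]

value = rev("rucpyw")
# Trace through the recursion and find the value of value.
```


rev("rucpyw")
= rev("ucpyw") + "r"
= rev("cpyw") + "u" + "r"
= rev("pyw") + "c" + "u" + "r"
= rev("yw") + "p" + "c" + "u" + "r"
= rev("w") + "y" + "p" + "c" + "u" + "r"
= "w" + "y" + "p" + "c" + "u" + "r"
= "wypcur"


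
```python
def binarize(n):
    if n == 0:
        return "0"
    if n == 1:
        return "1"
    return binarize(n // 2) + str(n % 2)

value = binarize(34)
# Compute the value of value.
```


binarize(34)
= binarize(17) + "0"
= binarize(8) + "1" + "0"
= binarize(4) + "0" + "1" + "0"
= binarize(2) + "0" + "0" + "1" + "0"
= binarize(1) + "0" + "0" + "0" + "1" + "0"
= "1" + "0" + "0" + "0" + "1" + "0"
= "100010"


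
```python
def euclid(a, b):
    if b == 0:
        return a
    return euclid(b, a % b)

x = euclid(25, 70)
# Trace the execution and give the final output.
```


euclid(25, 70)
= euclid(70, 25 % 70) = euclid(70, 25)
= euclid(25, 70 % 25) = euclid(25, 20)
= euclid(20, 25 % 20) = euclid(20, 5)
= euclid(5, 20 % 5) = euclid(5, 0)
b == 0, return a = 5


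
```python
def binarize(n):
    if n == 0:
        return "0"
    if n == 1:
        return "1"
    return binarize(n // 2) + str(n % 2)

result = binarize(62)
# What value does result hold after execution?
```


binarize(62)
= binarize(31) + "0"
= binarize(15) + "1" + "0"
= binarize(7) + "1" + "1" + "0"
= binarize(3) + "1" + "1" + "1" + "0"
= binarize(1) + "1" + "1" + "1" + "1" + "0"
= "1" + "1" + "1" + "1" + "1" + "0"
= "111110"


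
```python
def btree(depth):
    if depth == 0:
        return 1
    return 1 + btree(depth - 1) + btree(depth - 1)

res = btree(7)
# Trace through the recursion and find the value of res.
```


btree(7)
= 1 + btree(6) + btree(6)
= 1 + 2 * btree(6)
btree(k) = 2^(k+1) - 1
btree(0) = 1
btree(1) = 3
btree(2) = 7
btree(3) = 15
btree(4) = 31
btree(7) = 2^8 - 1 = 255


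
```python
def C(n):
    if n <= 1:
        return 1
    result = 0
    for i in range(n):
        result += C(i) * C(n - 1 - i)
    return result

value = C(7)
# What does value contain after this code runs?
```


C(7)
= sum of C(i) * C(7-1-i) for i in 0..6
First compute sub-values bottom-up:
  C(0) = 1, C(1) = 1
  C(2) = 1*1 + 1*1 = 2
  C(3) = 1*2 + 1*1 + 2*1 = 5
  C(4) = 1*5 + 1*2 + 2*1 + 5*1 = 14
  C(5) = 1*14 + 1*5 + 2*2 + 5*1 + 14*1 = 42
  C(6) = 1*42 + 1*14 + 2*5 + 5*2 + 14*1 + 42*1 = 132
Now C(7):
  C(0)*C(6) = 1*132 = 132
  C(1)*C(5) = 1*42 = 42
  C(2)*C(4) = 2*14 = 28
  C(3)*C(3) = 5*5 = 25
  C(4)*C(2) = 14*2 = 28
  C(5)*C(1) = 42*1 = 42
  C(6)*C(0) = 132*1 = 132
= 132 + 42 + 28 + 25 + 28 + 42 + 132
= 429
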